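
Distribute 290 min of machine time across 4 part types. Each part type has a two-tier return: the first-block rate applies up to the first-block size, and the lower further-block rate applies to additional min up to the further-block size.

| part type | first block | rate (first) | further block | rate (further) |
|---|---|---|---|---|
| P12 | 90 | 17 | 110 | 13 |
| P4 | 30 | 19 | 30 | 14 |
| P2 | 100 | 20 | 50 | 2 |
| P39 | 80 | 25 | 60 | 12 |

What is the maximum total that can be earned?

Order all 8 blocks by rate: P39/T1 25 > P2/T1 20 > P4/T1 19 > P12/T1 17 > P4/T2 14 > P12/T2 13 > P39/T2 12 > P2/T2 2.
P39/T1 (25): +80 ; 210 left.
Fill P2 T1 block (100 at 20) ; 110 left.
P4 T1 at 19: fill all 30 ; 80 left.
80 remain; put them into P12 T1 at 17.
Total = 25×80 + 20×100 + 19×30 + 17×80 = 5930.

5930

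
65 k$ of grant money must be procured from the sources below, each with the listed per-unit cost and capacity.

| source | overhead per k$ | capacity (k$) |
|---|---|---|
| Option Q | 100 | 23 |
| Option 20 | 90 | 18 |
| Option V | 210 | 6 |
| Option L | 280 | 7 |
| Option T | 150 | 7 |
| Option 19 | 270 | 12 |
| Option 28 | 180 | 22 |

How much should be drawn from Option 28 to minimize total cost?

Use sources in increasing cost order.
Take 18 from Option 20 at 90 ; need 47 more.
Option Q (100): use full 23 ; 24 k$ to go.
Option T (150): use full 7 ; 17 k$ to go.
Option 28 at 180: take 17 of its 22 ; requirement met.
Option V, Option 19, Option L: unused.

17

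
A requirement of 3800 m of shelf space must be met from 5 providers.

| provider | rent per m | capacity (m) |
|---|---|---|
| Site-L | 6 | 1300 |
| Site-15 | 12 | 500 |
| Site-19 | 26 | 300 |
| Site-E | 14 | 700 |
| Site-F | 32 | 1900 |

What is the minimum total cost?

Fill from the cheapest provider first.
Site-L at 6: take all 1300 m → 2500 still needed.
Site-15 at 12: take all 500 m → 2000 still needed.
Site-E (14): use full 700 → 1300 m to go.
Site-19 at 26: take all 300 m → 1000 still needed.
Site-F (32): take the remaining 1000 → done.
Cost = 1300×6 + 500×12 + 700×14 + 300×26 + 1000×32 = 63400.

63400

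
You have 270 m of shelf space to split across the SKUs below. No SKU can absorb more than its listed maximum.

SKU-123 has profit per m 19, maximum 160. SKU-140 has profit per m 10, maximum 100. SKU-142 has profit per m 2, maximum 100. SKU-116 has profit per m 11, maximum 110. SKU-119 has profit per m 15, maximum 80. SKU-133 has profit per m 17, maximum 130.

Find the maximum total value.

4910

Order the SKUs by profit per m: SKU-123 19 > SKU-133 17 > SKU-119 15 > SKU-116 11 > SKU-140 10 > SKU-142 2.
Give SKU-123 160 to hit its cap of 160 — 110 left.
SKU-133: +110 (room for 130) → 110. Pool exhausted.
Total = 19×160 + 17×110 = 4910.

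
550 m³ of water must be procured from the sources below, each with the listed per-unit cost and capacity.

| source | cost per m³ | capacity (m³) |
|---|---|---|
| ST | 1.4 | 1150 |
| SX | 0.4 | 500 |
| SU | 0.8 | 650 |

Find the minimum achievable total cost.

240

Cheapest first:
SX at 0.4: take all 500 m³ — 50 still needed.
SU (0.8): take the remaining 50 — done.
ST: unused.
Cost = 500×0.4 + 50×0.8 = 240.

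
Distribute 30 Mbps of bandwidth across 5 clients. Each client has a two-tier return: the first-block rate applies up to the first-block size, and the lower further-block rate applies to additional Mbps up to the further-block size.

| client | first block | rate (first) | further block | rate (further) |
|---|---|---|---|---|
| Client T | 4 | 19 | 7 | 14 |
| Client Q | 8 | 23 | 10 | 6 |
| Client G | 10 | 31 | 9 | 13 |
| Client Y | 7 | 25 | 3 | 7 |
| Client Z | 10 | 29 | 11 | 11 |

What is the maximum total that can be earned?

844

Rank every tier by rate: Client G/tier1 31 > Client Z/tier1 29 > Client Y/tier1 25 > Client Q/tier1 23 > Client T/tier1 19 > Client T/tier2 14 > Client G/tier2 13 > Client Z/tier2 11 > Client Y/tier2 7 > Client Q/tier2 6.
Client G/tier1 (31): +10 → 20 left.
Client Z tier1 at 29: fill all 10 → 10 left.
Client Y/tier1 (25): +7 → 3 left.
Client Q/tier1: +3 of 8 at 23; pool empty.
Total = 31×10 + 29×10 + 25×7 + 23×3 = 844.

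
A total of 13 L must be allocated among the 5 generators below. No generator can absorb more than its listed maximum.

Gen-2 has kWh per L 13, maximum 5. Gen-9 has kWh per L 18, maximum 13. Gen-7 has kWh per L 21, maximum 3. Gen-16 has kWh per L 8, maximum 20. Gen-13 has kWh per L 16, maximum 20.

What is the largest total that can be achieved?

243

Highest kWh per L first: Gen-7 21 > Gen-9 18 > Gen-13 16 > Gen-2 13 > Gen-16 8.
Gen-7: +3 to 3 (cap) — 10 left.
Gen-9 has room for 13 but only 10 remain, so it gets 10.
Total = 18×10 + 21×3 = 243.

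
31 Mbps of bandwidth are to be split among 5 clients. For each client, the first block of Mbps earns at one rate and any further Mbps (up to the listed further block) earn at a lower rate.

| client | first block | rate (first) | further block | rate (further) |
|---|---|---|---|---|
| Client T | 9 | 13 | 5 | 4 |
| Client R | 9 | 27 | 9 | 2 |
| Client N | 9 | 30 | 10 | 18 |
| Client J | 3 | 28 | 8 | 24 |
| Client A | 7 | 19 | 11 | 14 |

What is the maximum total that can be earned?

827

Treat each block as its own option and order by rate: Client N/tier1 30 > Client J/tier1 28 > Client R/tier1 27 > Client J/tier2 24 > Client A/tier1 19 > Client N/tier2 18 > Client A/tier2 14 > Client T/tier1 13 > Client T/tier2 4 > Client R/tier2 2.
Client N/tier1 (30): +9 ; 22 left.
Client J tier1 at 28: fill all 3 ; 19 left.
Client R tier1 at 27: fill all 9 ; 10 left.
Fill Client J tier2 block (8 at 24) ; 2 left.
Client A/tier1: +2 of 7 at 19; pool empty.
Total = 30×9 + 28×3 + 27×9 + 24×8 + 19×2 = 827.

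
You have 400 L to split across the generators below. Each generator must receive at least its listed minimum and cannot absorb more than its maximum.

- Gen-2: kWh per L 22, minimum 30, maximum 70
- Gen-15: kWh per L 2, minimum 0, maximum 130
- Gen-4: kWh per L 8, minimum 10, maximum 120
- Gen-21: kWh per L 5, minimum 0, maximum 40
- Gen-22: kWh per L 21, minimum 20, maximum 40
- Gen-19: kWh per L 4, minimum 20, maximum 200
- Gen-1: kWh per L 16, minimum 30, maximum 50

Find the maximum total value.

4660

Meeting every minimum uses 30+0+10+0+20+20+30 = 110 L, leaving 290.
Highest kWh per L first: Gen-2 22 > Gen-22 21 > Gen-1 16 > Gen-4 8 > Gen-21 5 > Gen-19 4 > Gen-15 2.
Gen-2 takes 40 more to reach its cap of 70 ; 250 left.
Gen-22 takes 20 more to reach its cap of 40 ; 230 left.
Gen-1: +20 to 50 (cap) ; 210 left.
Gen-4: +110 to 120 (cap) ; 100 left.
Give Gen-21 40 more to hit its cap of 40 ; 60 left.
Gen-19: +60 (room for 180) → 80. Pool exhausted.
Total = 22×70 + 8×120 + 5×40 + 21×40 + 4×80 + 16×50 = 4660.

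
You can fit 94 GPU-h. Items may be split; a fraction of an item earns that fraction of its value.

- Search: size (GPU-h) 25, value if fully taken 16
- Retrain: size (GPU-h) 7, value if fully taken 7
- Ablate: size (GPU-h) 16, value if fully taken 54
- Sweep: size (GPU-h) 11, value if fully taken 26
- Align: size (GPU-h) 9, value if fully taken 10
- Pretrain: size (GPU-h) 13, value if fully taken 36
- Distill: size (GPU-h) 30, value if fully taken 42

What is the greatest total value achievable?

Best value per unit of size first: Ablate 54/16≈3.38, Pretrain 36/13≈2.77, Sweep 26/11≈2.36, Distill 42/30≈1.4, Align 10/9≈1.11, Retrain 7/7≈1, Search 16/25≈0.64.
Take all of Ablate (16 GPU-h, value 54) — 78 GPU-h left.
All 13 GPU-h of Pretrain fit (value 36) — 65 remain.
All 11 GPU-h of Sweep fit (value 26) — 54 remain.
Take all of Distill (30 GPU-h, value 42) — 24 GPU-h left.
Align: take in full, 9 GPU-h for value 10 — 15 left.
All 7 GPU-h of Retrain fit (value 7) — 8 remain.
8 GPU-h left: a 8/25 share of Search gives 16×8/25 = 5.12.
Total value = 180.12.

180.12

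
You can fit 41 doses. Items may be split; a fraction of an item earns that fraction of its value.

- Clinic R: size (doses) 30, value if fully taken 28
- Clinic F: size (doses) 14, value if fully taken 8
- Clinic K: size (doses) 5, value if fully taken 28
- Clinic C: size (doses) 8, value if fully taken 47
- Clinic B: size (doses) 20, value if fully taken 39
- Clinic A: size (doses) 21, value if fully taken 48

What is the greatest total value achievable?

136.65

Rank by value-to-size ratio: Clinic C 47/8≈5.88, Clinic K 28/5≈5.6, Clinic A 48/21≈2.29, Clinic B 39/20≈1.95, Clinic R 28/30≈0.933, Clinic F 8/14≈0.571.
All 8 doses of Clinic C fit (value 47) ; 33 remain.
Take all of Clinic K (5 doses, value 28) ; 28 doses left.
Clinic A: take in full, 21 doses for value 48 ; 7 left.
7 doses left: a 7/20 share of Clinic B gives 39×7/20 = 13.65.
Total value = 136.65.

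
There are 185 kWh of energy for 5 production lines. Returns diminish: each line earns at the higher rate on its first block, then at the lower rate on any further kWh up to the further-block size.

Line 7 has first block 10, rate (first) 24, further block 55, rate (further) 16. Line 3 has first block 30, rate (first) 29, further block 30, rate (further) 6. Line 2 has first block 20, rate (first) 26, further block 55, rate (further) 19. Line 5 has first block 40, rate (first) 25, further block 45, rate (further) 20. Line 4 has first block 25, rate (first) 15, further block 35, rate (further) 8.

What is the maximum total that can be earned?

Treat each block as its own option and order by rate: Line 3/T1 29 > Line 2/T1 26 > Line 5/T1 25 > Line 7/T1 24 > Line 5/T2 20 > Line 2/T2 19 > Line 7/T2 16 > Line 4/T1 15 > Line 4/T2 8 > Line 3/T2 6.
Fill Line 3 T1 block (30 at 29) ; 155 left.
Line 2 T1 at 26: fill all 20 ; 135 left.
Line 5/T1 (25): +40 ; 95 left.
Line 7/T1 (24): +10 ; 85 left.
Line 5/T2 (20): +45 ; 40 left.
40 remain; put them into Line 2 T2 at 19.
Total = 29×30 + 26×20 + 25×40 + 24×10 + 20×45 + 19×40 = 4290.

4290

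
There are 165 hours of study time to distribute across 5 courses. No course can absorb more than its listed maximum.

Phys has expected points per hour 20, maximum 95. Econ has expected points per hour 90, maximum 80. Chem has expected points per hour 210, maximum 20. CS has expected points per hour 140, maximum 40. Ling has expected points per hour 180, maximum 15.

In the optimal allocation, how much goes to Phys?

10

Rank by expected points per hour: Chem 210 > Ling 180 > CS 140 > Econ 90 > Phys 20.
Chem: +20 to 20 (cap) — 145 left.
Give Ling 15 to hit its cap of 15 — 130 left.
CS: +40 to 40 (cap) — 90 left.
Econ: +80 to 80 (cap) — 10 left.
Phys has room for 95 but only 10 remain, so it gets 10.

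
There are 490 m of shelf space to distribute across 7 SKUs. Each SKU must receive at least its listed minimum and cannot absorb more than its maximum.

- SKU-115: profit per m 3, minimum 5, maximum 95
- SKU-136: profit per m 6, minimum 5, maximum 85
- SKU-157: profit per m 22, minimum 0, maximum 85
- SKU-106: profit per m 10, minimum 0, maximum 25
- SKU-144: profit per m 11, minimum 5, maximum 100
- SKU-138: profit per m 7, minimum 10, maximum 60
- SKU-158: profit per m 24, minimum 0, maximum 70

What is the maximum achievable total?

Meeting every minimum uses 5+5+0+0+5+10+0 = 25 m, leaving 465.
Order the SKUs by profit per m: SKU-158 24 > SKU-157 22 > SKU-144 11 > SKU-106 10 > SKU-138 7 > SKU-136 6 > SKU-115 3.
Give SKU-158 70 more to hit its cap of 70 → 395 left.
SKU-157: +85 to 85 (cap) → 310 left.
Give SKU-144 95 more to hit its cap of 100 → 215 left.
SKU-106: +25 to 25 (cap) → 190 left.
SKU-138: +50 to 60 (cap) → 140 left.
SKU-136 takes 80 more to reach its cap of 85 → 60 left.
SKU-115 has room for 90 more but only 60 remain, so it gets 65.
Total = 3×65 + 6×85 + 22×85 + 10×25 + 11×100 + 7×60 + 24×70 = 6025.

6025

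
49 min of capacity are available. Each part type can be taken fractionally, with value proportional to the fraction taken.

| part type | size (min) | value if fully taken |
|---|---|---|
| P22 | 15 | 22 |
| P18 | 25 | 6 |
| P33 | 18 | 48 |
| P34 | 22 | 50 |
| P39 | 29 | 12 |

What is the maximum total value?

Rank by value-to-size ratio: P33 48/18≈2.67, P34 50/22≈2.27, P22 22/15≈1.47, P39 12/29≈0.414, P18 6/25≈0.24.
Take all of P33 (18 min, value 48) → 31 min left.
Take all of P34 (22 min, value 50) → 9 min left.
Only 9 min remain; take 9/15 of P22 for value 22×9/15 = 13.2.
Total value = 111.2.

111.2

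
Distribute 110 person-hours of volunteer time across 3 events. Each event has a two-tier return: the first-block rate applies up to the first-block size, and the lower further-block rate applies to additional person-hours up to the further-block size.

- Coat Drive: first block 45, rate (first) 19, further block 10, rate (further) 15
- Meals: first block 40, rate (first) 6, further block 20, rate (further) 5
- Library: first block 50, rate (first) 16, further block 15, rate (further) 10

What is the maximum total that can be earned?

1855

Treat each block as its own option and order by rate: Coat Drive/tier1 19 > Library/tier1 16 > Coat Drive/tier2 15 > Library/tier2 10 > Meals/tier1 6 > Meals/tier2 5.
Fill Coat Drive tier1 block (45 at 19) — 65 left.
Library tier1 at 16: fill all 50 — 15 left.
Coat Drive/tier2 (15): +10 — 5 left.
5 remain; put them into Library tier2 at 10.
Total = 19×45 + 16×50 + 15×10 + 10×5 = 1855.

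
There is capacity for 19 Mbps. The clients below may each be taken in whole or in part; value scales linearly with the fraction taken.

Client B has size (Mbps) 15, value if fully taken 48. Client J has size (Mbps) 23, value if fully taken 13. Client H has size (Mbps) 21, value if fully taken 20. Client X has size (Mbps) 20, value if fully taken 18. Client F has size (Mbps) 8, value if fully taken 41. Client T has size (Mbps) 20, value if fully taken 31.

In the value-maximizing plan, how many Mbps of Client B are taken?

11

Sort by value density: Client F 41/8≈5.12, Client B 48/15≈3.2, Client T 31/20≈1.55, Client H 20/21≈0.952, Client X 18/20≈0.9, Client J 13/23≈0.565.
Client F: take in full, 8 Mbps for value 41 — 11 left.
Only 11 Mbps remain; take 11/15 of Client B for value 48×11/15 = 35.2.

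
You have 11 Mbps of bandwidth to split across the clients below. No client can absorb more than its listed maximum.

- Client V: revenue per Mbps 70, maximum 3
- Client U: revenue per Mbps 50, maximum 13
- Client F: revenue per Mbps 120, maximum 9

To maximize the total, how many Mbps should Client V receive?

2

Order the clients by revenue per Mbps: Client F 120 > Client V 70 > Client U 50.
Client F: +9 to 9 (cap) — 2 left.
Only 2 left; Client V takes them to reach 2.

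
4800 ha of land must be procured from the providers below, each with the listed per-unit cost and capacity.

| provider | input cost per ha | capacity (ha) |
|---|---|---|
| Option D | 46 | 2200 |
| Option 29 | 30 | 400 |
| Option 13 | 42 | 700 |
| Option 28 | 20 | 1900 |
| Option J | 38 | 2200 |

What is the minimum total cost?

146200

Cheapest first:
Option 28 (20): use full 1900 ; 2900 ha to go.
Option 29 at 30: take all 400 ha ; 2500 still needed.
Take 2200 from Option J at 38 ; need 300 more.
Option 13 (42): take the remaining 300 ; done.
Option D: unused.
Cost = 1900×20 + 400×30 + 2200×38 + 300×42 = 146200.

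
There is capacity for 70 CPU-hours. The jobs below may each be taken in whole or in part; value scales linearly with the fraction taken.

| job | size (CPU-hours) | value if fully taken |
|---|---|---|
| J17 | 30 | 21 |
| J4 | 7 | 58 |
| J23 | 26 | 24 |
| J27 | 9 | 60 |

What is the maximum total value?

161.6

Rank by value-to-size ratio: J4 58/7≈8.29, J27 60/9≈6.67, J23 24/26≈0.923, J17 21/30≈0.7.
All 7 CPU-hours of J4 fit (value 58) → 63 remain.
J27: take in full, 9 CPU-hours for value 60 → 54 left.
J23: take in full, 26 CPU-hours for value 24 → 28 left.
28 CPU-hours left: a 28/30 share of J17 gives 21×28/30 = 19.6.
Total value = 161.6.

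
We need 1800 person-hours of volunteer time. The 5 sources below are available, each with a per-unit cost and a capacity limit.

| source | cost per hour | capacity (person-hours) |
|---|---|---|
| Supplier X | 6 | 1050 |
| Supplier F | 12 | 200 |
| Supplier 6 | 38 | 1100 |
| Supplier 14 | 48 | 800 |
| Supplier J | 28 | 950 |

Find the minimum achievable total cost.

Use sources in increasing cost order.
Take 1050 from Supplier X at 6 ; need 750 more.
Supplier F at 12: take all 200 person-hours ; 550 still needed.
Take 550 from Supplier J at 28 to finish.
Supplier 6, Supplier 14: unused.
Cost = 1050×6 + 200×12 + 550×28 = 24100.

24100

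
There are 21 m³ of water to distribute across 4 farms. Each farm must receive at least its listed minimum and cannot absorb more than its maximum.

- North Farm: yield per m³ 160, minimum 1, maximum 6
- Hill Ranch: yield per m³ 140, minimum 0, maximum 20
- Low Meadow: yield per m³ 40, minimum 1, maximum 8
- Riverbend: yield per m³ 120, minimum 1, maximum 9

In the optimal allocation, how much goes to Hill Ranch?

13

Meeting every minimum uses 1+0+1+1 = 3 m³, leaving 18.
Highest yield per m³ first: North Farm 160 > Hill Ranch 140 > Riverbend 120 > Low Meadow 40.
North Farm takes 5 more to reach its cap of 6 ; 13 left.
Hill Ranch has room for 20 more but only 13 remain, so it gets 13.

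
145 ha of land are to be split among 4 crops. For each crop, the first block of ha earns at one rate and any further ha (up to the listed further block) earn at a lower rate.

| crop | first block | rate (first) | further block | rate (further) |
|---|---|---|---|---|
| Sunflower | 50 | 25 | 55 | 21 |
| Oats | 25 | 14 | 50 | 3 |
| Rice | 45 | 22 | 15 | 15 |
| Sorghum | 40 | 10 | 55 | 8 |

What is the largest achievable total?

3290

Rank every tier by rate: Sunflower/T1 25 > Rice/T1 22 > Sunflower/T2 21 > Rice/T2 15 > Oats/T1 14 > Sorghum/T1 10 > Sorghum/T2 8 > Oats/T2 3.
Fill Sunflower T1 block (50 at 25) → 95 left.
Rice/T1 (22): +45 → 50 left.
50 remain; put them into Sunflower T2 at 21.
Total = 25×50 + 22×45 + 21×50 = 3290.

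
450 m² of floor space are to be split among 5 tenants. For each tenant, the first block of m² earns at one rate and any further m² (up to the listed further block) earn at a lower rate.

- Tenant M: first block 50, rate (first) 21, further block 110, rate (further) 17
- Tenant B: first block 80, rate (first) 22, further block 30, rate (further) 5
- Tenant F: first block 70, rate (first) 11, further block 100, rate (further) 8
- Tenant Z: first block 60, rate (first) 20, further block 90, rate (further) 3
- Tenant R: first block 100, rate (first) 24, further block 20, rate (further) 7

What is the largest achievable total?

8830

Treat each block as its own option and order by rate: Tenant R/first 24 > Tenant B/first 22 > Tenant M/first 21 > Tenant Z/first 20 > Tenant M/second 17 > Tenant F/first 11 > Tenant F/second 8 > Tenant R/second 7 > Tenant B/second 5 > Tenant Z/second 3.
Tenant R first at 24: fill all 100 — 350 left.
Fill Tenant B first block (80 at 22) — 270 left.
Fill Tenant M first block (50 at 21) — 220 left.
Tenant Z/first (20): +60 — 160 left.
Fill Tenant M second block (110 at 17) — 50 left.
Tenant F/first: +50 of 70 at 11; pool empty.
Total = 24×100 + 22×80 + 21×50 + 20×60 + 17×110 + 11×50 = 8830.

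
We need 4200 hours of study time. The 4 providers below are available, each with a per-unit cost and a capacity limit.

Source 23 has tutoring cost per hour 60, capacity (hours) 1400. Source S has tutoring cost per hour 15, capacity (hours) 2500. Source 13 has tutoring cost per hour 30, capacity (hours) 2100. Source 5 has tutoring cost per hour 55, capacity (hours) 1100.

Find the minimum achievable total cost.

88500

Use providers in increasing cost order.
Take 2500 from Source S at 15 — need 1700 more.
Source 13 (30): take the remaining 1700 — done.
Source 5, Source 23: unused.
Cost = 2500×15 + 1700×30 = 88500.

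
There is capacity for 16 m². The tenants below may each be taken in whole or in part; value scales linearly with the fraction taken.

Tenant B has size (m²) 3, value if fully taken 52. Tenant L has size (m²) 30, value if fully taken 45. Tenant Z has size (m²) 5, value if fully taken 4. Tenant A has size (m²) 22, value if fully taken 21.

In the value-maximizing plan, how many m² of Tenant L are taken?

13

Rank by value-to-size ratio: Tenant B 52/3≈17.3, Tenant L 45/30≈1.5, Tenant A 21/22≈0.955, Tenant Z 4/5≈0.8.
Tenant B: take in full, 3 m² for value 52 ; 13 left.
13 m² left: a 13/30 share of Tenant L gives 45×13/30 = 19.5.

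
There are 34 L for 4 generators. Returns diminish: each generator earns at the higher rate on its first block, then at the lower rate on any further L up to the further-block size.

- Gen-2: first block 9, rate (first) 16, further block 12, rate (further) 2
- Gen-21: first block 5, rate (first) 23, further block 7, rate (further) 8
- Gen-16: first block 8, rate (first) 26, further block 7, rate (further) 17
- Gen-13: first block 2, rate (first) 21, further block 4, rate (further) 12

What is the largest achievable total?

Order all 8 blocks by rate: Gen-16/tier1 26 > Gen-21/tier1 23 > Gen-13/tier1 21 > Gen-16/tier2 17 > Gen-2/tier1 16 > Gen-13/tier2 12 > Gen-21/tier2 8 > Gen-2/tier2 2.
Fill Gen-16 tier1 block (8 at 26) — 26 left.
Fill Gen-21 tier1 block (5 at 23) — 21 left.
Gen-13 tier1 at 21: fill all 2 — 19 left.
Gen-16/tier2 (17): +7 — 12 left.
Gen-2/tier1 (16): +9 — 3 left.
Gen-13 tier2 at 12: only 3 left, fill 3.
Total = 26×8 + 23×5 + 21×2 + 17×7 + 16×9 + 12×3 = 664.

664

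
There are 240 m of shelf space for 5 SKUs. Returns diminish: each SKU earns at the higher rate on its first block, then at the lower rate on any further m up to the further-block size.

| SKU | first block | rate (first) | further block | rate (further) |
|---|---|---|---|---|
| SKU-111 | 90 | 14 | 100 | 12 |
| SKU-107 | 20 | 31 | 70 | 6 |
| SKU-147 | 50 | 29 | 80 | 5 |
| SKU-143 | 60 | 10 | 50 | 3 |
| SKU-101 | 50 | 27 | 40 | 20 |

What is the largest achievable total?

Order all 10 blocks by rate: SKU-107/first 31 > SKU-147/first 29 > SKU-101/first 27 > SKU-101/second 20 > SKU-111/first 14 > SKU-111/second 12 > SKU-143/first 10 > SKU-107/second 6 > SKU-147/second 5 > SKU-143/second 3.
SKU-107/first (31): +20 ; 220 left.
Fill SKU-147 first block (50 at 29) ; 170 left.
SKU-101 first at 27: fill all 50 ; 120 left.
SKU-101/second (20): +40 ; 80 left.
SKU-111/first: +80 of 90 at 14; pool empty.
Total = 31×20 + 29×50 + 27×50 + 20×40 + 14×80 = 5340.

5340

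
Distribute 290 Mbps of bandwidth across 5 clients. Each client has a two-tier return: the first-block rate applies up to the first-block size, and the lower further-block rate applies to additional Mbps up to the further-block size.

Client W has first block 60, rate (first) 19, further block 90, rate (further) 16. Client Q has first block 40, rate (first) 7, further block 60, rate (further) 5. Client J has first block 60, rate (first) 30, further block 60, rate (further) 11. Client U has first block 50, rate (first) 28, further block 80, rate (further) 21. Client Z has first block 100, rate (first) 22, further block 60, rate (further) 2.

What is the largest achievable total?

Order all 10 blocks by rate: Client J/tier1 30 > Client U/tier1 28 > Client Z/tier1 22 > Client U/tier2 21 > Client W/tier1 19 > Client W/tier2 16 > Client J/tier2 11 > Client Q/tier1 7 > Client Q/tier2 5 > Client Z/tier2 2.
Fill Client J tier1 block (60 at 30) — 230 left.
Client U/tier1 (28): +50 — 180 left.
Client Z/tier1 (22): +100 — 80 left.
Client U tier2 at 21: fill all 80 — 0 left.
Total = 30×60 + 28×50 + 22×100 + 21×80 = 7080.

7080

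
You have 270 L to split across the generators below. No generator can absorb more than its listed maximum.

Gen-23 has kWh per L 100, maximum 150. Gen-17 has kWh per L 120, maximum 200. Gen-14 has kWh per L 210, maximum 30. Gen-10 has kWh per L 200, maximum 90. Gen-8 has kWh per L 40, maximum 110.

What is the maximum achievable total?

Highest kWh per L first: Gen-14 210 > Gen-10 200 > Gen-17 120 > Gen-23 100 > Gen-8 40.
Gen-14: +30 to 30 (cap) ; 240 left.
Gen-10 takes 90 to reach its cap of 90 ; 150 left.
Gen-17: +150 (room for 200) → 150. Pool exhausted.
Total = 120×150 + 210×30 + 200×90 = 42300.

42300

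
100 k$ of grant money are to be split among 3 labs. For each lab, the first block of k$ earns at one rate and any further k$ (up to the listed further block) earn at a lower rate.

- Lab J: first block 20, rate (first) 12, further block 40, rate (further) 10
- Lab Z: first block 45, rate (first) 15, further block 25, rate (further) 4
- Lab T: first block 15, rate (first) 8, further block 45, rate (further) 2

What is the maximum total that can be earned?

Order all 6 blocks by rate: Lab Z/tier1 15 > Lab J/tier1 12 > Lab J/tier2 10 > Lab T/tier1 8 > Lab Z/tier2 4 > Lab T/tier2 2.
Lab Z/tier1 (15): +45 ; 55 left.
Lab J tier1 at 12: fill all 20 ; 35 left.
Lab J tier2 at 10: only 35 left, fill 35.
Total = 15×45 + 12×20 + 10×35 = 1265.

1265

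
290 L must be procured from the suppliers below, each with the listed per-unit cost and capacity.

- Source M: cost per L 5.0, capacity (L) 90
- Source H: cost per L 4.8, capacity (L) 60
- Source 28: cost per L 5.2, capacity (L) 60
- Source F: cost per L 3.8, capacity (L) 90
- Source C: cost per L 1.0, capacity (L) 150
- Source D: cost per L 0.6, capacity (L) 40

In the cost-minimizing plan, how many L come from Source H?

10

Use suppliers in increasing cost order.
Source D (0.6): use full 40 → 250 L to go.
Source C at 1.0: take all 150 L → 100 still needed.
Take 90 from Source F at 3.8 → need 10 more.
Take 10 from Source H at 4.8 to finish.
Source M, Source 28: unused.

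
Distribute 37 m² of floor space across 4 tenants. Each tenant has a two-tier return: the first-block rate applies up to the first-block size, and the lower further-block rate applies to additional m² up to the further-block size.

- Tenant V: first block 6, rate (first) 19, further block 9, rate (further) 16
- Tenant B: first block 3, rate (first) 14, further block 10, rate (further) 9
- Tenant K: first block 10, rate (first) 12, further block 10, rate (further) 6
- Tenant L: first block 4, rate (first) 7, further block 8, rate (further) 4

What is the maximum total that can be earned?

Order all 8 blocks by rate: Tenant V/first 19 > Tenant V/second 16 > Tenant B/first 14 > Tenant K/first 12 > Tenant B/second 9 > Tenant L/first 7 > Tenant K/second 6 > Tenant L/second 4.
Tenant V/first (19): +6 — 31 left.
Tenant V/second (16): +9 — 22 left.
Fill Tenant B first block (3 at 14) — 19 left.
Tenant K first at 12: fill all 10 — 9 left.
Tenant B/second: +9 of 10 at 9; pool empty.
Total = 19×6 + 16×9 + 14×3 + 12×10 + 9×9 = 501.

501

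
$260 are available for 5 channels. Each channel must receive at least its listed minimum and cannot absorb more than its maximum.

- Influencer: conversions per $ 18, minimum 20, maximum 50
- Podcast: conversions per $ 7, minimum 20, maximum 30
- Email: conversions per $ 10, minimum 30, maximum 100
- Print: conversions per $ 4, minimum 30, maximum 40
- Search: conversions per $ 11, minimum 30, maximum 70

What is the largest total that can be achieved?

2830

Meeting every minimum uses 20+20+30+30+30 = 130 $, leaving 130.
Highest conversions per $ first: Influencer 18 > Search 11 > Email 10 > Podcast 7 > Print 4.
Give Influencer 30 more to hit its cap of 50 ; 100 left.
Search: +40 to 70 (cap) ; 60 left.
Email: +60 (room for 70) → 90. Pool exhausted.
Total = 18×50 + 7×20 + 10×90 + 4×30 + 11×70 = 2830.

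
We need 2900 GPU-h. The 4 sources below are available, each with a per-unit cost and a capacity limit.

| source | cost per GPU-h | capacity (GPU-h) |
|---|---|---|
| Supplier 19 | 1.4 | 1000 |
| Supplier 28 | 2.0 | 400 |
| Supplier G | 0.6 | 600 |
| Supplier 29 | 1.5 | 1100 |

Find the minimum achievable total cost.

3810

Use sources in increasing cost order.
Take 600 from Supplier G at 0.6 ; need 2300 more.
Supplier 19 (1.4): use full 1000 ; 1300 GPU-h to go.
Take 1100 from Supplier 29 at 1.5 ; need 200 more.
Take 200 from Supplier 28 at 2.0 to finish.
Cost = 600×0.6 + 1000×1.4 + 1100×1.5 + 200×2.0 = 3810.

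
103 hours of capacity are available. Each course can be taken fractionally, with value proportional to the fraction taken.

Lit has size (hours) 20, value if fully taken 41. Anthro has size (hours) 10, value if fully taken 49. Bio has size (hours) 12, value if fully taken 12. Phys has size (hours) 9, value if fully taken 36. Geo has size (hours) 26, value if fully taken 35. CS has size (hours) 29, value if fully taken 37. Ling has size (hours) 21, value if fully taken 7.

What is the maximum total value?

207

Rank by value-to-size ratio: Anthro 49/10≈4.9, Phys 36/9≈4, Lit 41/20≈2.05, Geo 35/26≈1.35, CS 37/29≈1.28, Bio 12/12≈1, Ling 7/21≈0.333.
Take all of Anthro (10 hours, value 49) — 93 hours left.
All 9 hours of Phys fit (value 36) — 84 remain.
All 20 hours of Lit fit (value 41) — 64 remain.
Take all of Geo (26 hours, value 35) — 38 hours left.
All 29 hours of CS fit (value 37) — 9 remain.
Fill the last 9 hours with part of Bio: 9/12 of it earns 9.
Total value = 207.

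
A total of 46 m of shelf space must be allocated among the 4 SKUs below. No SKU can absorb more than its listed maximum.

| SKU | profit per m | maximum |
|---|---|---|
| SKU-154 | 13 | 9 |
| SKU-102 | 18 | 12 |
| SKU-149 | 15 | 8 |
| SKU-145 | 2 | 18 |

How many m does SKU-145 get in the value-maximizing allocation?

Order the SKUs by profit per m: SKU-102 18 > SKU-149 15 > SKU-154 13 > SKU-145 2.
SKU-102: +12 to 12 (cap) → 34 left.
Give SKU-149 8 to hit its cap of 8 → 26 left.
SKU-154 takes 9 to reach its cap of 9 → 17 left.
SKU-145 has room for 18 but only 17 remain, so it gets 17.

17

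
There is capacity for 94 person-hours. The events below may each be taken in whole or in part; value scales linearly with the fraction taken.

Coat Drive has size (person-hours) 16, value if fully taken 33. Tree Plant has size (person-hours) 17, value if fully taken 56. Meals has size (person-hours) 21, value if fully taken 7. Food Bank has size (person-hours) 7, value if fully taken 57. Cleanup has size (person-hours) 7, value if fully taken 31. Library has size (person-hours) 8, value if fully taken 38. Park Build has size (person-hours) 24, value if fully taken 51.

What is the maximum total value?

271

Rank by value-to-size ratio: Food Bank 57/7≈8.14, Library 38/8≈4.75, Cleanup 31/7≈4.43, Tree Plant 56/17≈3.29, Park Build 51/24≈2.12, Coat Drive 33/16≈2.06, Meals 7/21≈0.333.
Food Bank: take in full, 7 person-hours for value 57 → 87 left.
All 8 person-hours of Library fit (value 38) → 79 remain.
Take all of Cleanup (7 person-hours, value 31) → 72 person-hours left.
All 17 person-hours of Tree Plant fit (value 56) → 55 remain.
All 24 person-hours of Park Build fit (value 51) → 31 remain.
Coat Drive: take in full, 16 person-hours for value 33 → 15 left.
15 person-hours left: a 15/21 share of Meals gives 7×15/21 = 5.
Total value = 271.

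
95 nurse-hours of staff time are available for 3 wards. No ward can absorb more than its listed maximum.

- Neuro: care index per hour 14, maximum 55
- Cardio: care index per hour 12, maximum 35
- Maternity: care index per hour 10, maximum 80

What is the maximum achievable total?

1240

Highest care index per hour first: Neuro 14 > Cardio 12 > Maternity 10.
Neuro takes 55 to reach its cap of 55 ; 40 left.
Give Cardio 35 to hit its cap of 35 ; 5 left.
Only 5 left; Maternity takes them to reach 5.
Total = 14×55 + 12×35 + 10×5 = 1240.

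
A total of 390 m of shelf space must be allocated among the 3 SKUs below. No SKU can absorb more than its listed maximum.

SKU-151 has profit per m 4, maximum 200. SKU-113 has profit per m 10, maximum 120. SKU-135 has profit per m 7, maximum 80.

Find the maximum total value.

Order the SKUs by profit per m: SKU-113 10 > SKU-135 7 > SKU-151 4.
SKU-113 takes 120 to reach its cap of 120 → 270 left.
SKU-135: +80 to 80 (cap) → 190 left.
Only 190 left; SKU-151 takes them to reach 190.
Total = 4×190 + 10×120 + 7×80 = 2520.

2520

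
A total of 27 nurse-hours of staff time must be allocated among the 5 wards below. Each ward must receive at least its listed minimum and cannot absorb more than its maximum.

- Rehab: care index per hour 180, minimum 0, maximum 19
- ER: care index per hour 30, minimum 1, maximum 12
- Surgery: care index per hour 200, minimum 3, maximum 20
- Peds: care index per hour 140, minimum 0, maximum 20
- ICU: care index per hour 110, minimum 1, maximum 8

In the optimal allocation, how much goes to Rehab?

5

Meeting every minimum uses 0+1+3+0+1 = 5 nurse-hours, leaving 22.
Rank by care index per hour: Surgery 200 > Rehab 180 > Peds 140 > ICU 110 > ER 30.
Surgery takes 17 more to reach its cap of 20 ; 5 left.
Rehab: +5 (room for 19) → 5. Pool exhausted.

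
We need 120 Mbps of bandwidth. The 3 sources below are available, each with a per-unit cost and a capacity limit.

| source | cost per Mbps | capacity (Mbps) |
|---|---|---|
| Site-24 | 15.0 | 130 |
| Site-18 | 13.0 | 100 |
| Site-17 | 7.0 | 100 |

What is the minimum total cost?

Fill from the cheapest source first.
Site-17 at 7.0: take all 100 Mbps — 20 still needed.
Site-18 at 13.0: take 20 of its 100 — requirement met.
Site-24: unused.
Cost = 100×7.0 + 20×13.0 = 960.

960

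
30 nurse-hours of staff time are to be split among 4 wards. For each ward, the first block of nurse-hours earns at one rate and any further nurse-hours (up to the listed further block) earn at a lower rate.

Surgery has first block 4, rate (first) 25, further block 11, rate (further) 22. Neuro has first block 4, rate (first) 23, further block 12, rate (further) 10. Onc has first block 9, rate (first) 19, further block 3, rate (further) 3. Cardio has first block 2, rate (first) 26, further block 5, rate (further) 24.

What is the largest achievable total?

Order all 8 blocks by rate: Cardio/first 26 > Surgery/first 25 > Cardio/second 24 > Neuro/first 23 > Surgery/second 22 > Onc/first 19 > Neuro/second 10 > Onc/second 3.
Cardio first at 26: fill all 2 — 28 left.
Surgery/first (25): +4 — 24 left.
Fill Cardio second block (5 at 24) — 19 left.
Neuro first at 23: fill all 4 — 15 left.
Surgery/second (22): +11 — 4 left.
4 remain; put them into Onc first at 19.
Total = 26×2 + 25×4 + 24×5 + 23×4 + 22×11 + 19×4 = 682.

682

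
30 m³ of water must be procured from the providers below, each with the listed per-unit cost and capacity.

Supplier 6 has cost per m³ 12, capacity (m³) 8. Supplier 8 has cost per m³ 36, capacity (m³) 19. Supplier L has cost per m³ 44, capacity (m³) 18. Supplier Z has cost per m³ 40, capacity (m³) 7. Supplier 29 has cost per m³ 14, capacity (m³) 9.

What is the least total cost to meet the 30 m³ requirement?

690

Use providers in increasing cost order.
Supplier 6 at 12: take all 8 m³ → 22 still needed.
Take 9 from Supplier 29 at 14 → need 13 more.
Take 13 from Supplier 8 at 36 to finish.
Supplier Z, Supplier L: unused.
Cost = 8×12 + 9×14 + 13×36 = 690.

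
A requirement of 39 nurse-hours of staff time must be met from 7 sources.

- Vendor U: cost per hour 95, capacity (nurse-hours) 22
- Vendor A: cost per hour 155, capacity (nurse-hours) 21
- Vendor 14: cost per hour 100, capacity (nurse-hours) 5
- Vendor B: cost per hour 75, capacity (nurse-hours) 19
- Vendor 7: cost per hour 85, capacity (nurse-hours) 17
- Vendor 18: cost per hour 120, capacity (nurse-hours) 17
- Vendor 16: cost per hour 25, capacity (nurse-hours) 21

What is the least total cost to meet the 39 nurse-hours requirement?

Fill from the cheapest source first.
Take 21 from Vendor 16 at 25 ; need 18 more.
Vendor B at 75: take 18 of its 19 ; requirement met.
Vendor 7, Vendor U, Vendor 14, Vendor 18, Vendor A: unused.
Cost = 21×25 + 18×75 = 1875.

1875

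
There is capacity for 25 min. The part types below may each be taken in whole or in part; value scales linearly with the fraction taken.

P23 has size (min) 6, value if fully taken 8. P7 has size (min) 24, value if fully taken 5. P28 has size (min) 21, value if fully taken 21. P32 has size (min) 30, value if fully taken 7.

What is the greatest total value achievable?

Best value per unit of size first: P23 8/6≈1.33, P28 21/21≈1, P32 7/30≈0.233, P7 5/24≈0.208.
All 6 min of P23 fit (value 8) ; 19 remain.
19 min left: a 19/21 share of P28 gives 21×19/21 = 19.
Total value = 27.

27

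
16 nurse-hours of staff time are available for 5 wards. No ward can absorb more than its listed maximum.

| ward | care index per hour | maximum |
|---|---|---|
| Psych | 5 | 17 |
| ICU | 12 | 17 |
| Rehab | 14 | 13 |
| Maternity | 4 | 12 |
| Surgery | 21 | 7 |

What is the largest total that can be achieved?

Highest care index per hour first: Surgery 21 > Rehab 14 > ICU 12 > Psych 5 > Maternity 4.
Surgery takes 7 to reach its cap of 7 → 9 left.
Only 9 left; Rehab takes them to reach 9.
Total = 14×9 + 21×7 = 273.

273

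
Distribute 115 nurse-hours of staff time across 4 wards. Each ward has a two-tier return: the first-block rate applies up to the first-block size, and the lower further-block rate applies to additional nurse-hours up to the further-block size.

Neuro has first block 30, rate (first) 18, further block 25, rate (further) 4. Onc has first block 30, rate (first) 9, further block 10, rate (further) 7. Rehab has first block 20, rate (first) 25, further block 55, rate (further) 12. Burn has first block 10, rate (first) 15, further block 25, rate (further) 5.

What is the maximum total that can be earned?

1850

Order all 8 blocks by rate: Rehab/first 25 > Neuro/first 18 > Burn/first 15 > Rehab/second 12 > Onc/first 9 > Onc/second 7 > Burn/second 5 > Neuro/second 4.
Rehab/first (25): +20 — 95 left.
Fill Neuro first block (30 at 18) — 65 left.
Burn/first (15): +10 — 55 left.
Fill Rehab second block (55 at 12) — 0 left.
Total = 25×20 + 18×30 + 15×10 + 12×55 = 1850.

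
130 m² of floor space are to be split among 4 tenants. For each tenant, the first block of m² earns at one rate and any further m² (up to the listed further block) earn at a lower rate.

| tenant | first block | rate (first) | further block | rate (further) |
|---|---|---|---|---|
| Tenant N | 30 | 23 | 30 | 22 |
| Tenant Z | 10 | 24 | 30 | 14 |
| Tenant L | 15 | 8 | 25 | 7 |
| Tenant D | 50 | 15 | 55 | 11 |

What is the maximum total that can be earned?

Rank every tier by rate: Tenant Z/first 24 > Tenant N/first 23 > Tenant N/second 22 > Tenant D/first 15 > Tenant Z/second 14 > Tenant D/second 11 > Tenant L/first 8 > Tenant L/second 7.
Tenant Z first at 24: fill all 10 ; 120 left.
Fill Tenant N first block (30 at 23) ; 90 left.
Tenant N/second (22): +30 ; 60 left.
Tenant D first at 15: fill all 50 ; 10 left.
Tenant Z second at 14: only 10 left, fill 10.
Total = 24×10 + 23×30 + 22×30 + 15×50 + 14×10 = 2480.

2480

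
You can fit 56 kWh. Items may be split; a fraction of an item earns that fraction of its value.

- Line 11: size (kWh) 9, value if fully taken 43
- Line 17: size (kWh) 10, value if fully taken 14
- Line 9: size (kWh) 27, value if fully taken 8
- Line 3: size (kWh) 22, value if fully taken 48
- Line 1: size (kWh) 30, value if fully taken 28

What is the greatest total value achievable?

119

Best value per unit of size first: Line 11 43/9≈4.78, Line 3 48/22≈2.18, Line 17 14/10≈1.4, Line 1 28/30≈0.933, Line 9 8/27≈0.296.
All 9 kWh of Line 11 fit (value 43) ; 47 remain.
Line 3: take in full, 22 kWh for value 48 ; 25 left.
All 10 kWh of Line 17 fit (value 14) ; 15 remain.
15 kWh left: a 15/30 share of Line 1 gives 28×15/30 = 14.
Total value = 119.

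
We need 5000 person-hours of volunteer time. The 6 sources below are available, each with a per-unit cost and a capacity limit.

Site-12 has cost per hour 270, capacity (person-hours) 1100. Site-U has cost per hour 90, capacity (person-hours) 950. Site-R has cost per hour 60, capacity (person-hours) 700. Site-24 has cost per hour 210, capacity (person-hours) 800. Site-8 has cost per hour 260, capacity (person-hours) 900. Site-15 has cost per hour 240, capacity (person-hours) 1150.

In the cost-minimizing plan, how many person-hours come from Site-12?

500

Fill from the cheapest source first.
Site-R at 60: take all 700 person-hours → 4300 still needed.
Site-U at 90: take all 950 person-hours → 3350 still needed.
Site-24 at 210: take all 800 person-hours → 2550 still needed.
Site-15 at 240: take all 1150 person-hours → 1400 still needed.
Site-8 at 260: take all 900 person-hours → 500 still needed.
Site-12 at 270: take 500 of its 1100 → requirement met.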